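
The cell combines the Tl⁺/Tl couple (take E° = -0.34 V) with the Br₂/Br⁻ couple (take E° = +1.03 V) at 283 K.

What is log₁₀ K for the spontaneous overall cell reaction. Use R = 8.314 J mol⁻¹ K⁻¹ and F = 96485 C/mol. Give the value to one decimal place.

48.8

Cathode: Br₂/Br⁻; anode: Tl⁺/Tl. E°cell = (+1.03) − (-0.34) = +1.37 V, with n = 2.
ΔG° = −nFE° = −RT ln K, so ln K = nFE°/(RT) = (2)(96485)(+1.37) / ((8.314)(283)) = 112.361.
log₁₀ K = 112.361 / ln 10 = 48.8.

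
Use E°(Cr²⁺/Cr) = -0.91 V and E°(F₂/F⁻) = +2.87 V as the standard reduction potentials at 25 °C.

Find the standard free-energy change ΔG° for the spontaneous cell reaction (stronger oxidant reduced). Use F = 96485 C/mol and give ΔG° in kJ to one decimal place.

-729.4 kJ

F₂/F⁻ (E° = +2.87 V) is the cathode; Cr²⁺/Cr (E° = -0.91 V) is the anode, so E°cell = +3.78 V.
Balancing electrons gives n = 2 (lcm of 2 and 2).
ΔG° = −nFE° = −(2)(96485)(+3.78) = -729,427 J = -729.4 kJ.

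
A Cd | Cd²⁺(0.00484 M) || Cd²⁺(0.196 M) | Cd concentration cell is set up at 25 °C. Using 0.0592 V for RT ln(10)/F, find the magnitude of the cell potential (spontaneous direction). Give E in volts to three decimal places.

For a concentration cell E°cell = 0. The 0.196 M side is the cathode (reduction is favoured where [Cd²⁺] is higher).
With n = 2, E = −(0.0592/2) log([Cd²⁺]ₐₙ/[Cd²⁺]꜀ₐₜ) = −(0.0592/2) log(0.00484/0.196) = −(0.0592/2)(-1.607) = +0.048 V.

+0.048 V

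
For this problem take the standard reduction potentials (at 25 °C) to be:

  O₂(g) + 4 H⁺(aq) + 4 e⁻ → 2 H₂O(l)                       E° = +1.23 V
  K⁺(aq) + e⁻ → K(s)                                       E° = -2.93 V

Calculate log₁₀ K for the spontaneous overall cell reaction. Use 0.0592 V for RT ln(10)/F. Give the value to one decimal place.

281.1

Cathode: O₂/H₂O; anode: K⁺/K. E°cell = +4.16 V, n = 4.
log K = nE°cell / 0.0592 = (4)(+4.16) / 0.0592 = 281.1.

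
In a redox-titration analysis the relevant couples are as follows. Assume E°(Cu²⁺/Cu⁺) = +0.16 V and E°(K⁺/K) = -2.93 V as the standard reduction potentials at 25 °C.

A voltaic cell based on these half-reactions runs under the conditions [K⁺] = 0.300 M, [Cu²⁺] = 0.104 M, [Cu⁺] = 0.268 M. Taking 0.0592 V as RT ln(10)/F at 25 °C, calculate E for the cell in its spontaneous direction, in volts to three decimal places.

Cu²⁺/Cu⁺ is the cathode (higher E°), K⁺/K the anode: E°cell = +0.16 − (-2.93) = +3.09 V, n = 1.
Overall: Cu²⁺(aq) + K(s) → Cu⁺(aq) + K⁺(aq)
Q = [Cu⁺]·[K⁺] / ([Cu²⁺]); log Q = -0.112.
E = E° − (0.0592/n) log Q = +3.09 − (0.0592/1)(-0.112) = +3.097 V.

+3.097 V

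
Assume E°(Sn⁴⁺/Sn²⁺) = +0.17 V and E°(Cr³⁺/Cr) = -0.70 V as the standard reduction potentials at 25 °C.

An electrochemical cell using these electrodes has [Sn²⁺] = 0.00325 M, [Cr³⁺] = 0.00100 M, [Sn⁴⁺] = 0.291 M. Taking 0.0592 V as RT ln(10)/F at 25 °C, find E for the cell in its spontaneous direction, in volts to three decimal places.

+0.987 V

Sn⁴⁺/Sn²⁺ is the cathode (higher E°), Cr³⁺/Cr the anode: E°cell = +0.17 − (-0.70) = +0.87 V, n = 6.
Overall: 3 Sn⁴⁺(aq) + 2 Cr(s) → 3 Sn²⁺(aq) + 2 Cr³⁺(aq)
Q = [Sn²⁺]^3·[Cr³⁺]^2 / ([Sn⁴⁺]^3); log Q = -11.856.
E = E° − (0.0592/n) log Q = +0.87 − (0.0592/6)(-11.856) = +0.987 V.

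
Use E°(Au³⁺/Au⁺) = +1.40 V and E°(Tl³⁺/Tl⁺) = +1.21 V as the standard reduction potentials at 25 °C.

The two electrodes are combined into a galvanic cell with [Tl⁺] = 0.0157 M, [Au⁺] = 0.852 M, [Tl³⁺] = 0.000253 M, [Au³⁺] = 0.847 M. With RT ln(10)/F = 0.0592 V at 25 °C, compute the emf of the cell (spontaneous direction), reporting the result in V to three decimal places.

+0.243 V

Au³⁺/Au⁺ is the cathode (higher E°), Tl³⁺/Tl⁺ the anode: E°cell = +1.40 − (+1.21) = +0.19 V, n = 2.
Overall: Au³⁺(aq) + Tl⁺(aq) → Au⁺(aq) + Tl³⁺(aq)
Q = [Au⁺]·[Tl³⁺] / ([Au³⁺]·[Tl⁺]); log Q = -1.790.
E = E° − (0.0592/n) log Q = +0.19 − (0.0592/2)(-1.790) = +0.243 V.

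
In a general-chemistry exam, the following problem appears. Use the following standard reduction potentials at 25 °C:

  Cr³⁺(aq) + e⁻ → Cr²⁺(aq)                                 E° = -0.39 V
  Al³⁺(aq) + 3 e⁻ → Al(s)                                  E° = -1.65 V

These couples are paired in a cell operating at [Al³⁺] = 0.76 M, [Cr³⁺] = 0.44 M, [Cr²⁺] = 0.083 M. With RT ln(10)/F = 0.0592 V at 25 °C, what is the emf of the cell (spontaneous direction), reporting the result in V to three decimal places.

Cr³⁺/Cr²⁺ is the cathode (higher E°), Al³⁺/Al the anode: E°cell = -0.39 − (-1.65) = +1.26 V, n = 3.
Overall: 3 Cr³⁺(aq) + Al(s) → 3 Cr²⁺(aq) + Al³⁺(aq)
Q = [Cr²⁺]^3·[Al³⁺] / ([Cr³⁺]^3); log Q = -2.292.
E = E° − (0.0592/n) log Q = +1.26 − (0.0592/3)(-2.292) = +1.305 V.

+1.305 V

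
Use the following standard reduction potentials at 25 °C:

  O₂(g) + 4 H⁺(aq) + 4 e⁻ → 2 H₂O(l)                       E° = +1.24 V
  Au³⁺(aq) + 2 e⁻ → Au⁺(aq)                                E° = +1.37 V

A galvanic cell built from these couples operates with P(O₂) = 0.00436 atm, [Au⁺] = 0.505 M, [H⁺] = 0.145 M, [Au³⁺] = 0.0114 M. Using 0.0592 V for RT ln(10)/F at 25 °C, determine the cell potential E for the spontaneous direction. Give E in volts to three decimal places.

Au³⁺/Au⁺ is the cathode (higher E°), O₂/H₂O the anode: E°cell = +1.37 − (+1.24) = +0.13 V, n = 4.
Overall: 2 Au³⁺(aq) + 2 H₂O(l) → 2 Au⁺(aq) + O₂(g) + 4 H⁺(aq)
Q = [Au⁺]^2·P(O₂)·[H⁺]^4 / ([Au³⁺]^2); log Q = -2.422.
E = E° − (0.0592/n) log Q = +0.13 − (0.0592/4)(-2.422) = +0.166 V.

+0.166 V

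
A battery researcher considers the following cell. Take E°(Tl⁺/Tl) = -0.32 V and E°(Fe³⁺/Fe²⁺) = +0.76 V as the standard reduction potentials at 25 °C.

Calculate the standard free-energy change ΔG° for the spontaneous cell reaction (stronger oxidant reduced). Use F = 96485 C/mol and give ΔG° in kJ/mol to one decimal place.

-104.2 kJ/mol

Fe³⁺/Fe²⁺ (E° = +0.76 V) is the cathode; Tl⁺/Tl (E° = -0.32 V) is the anode, so E°cell = +1.08 V.
Balancing electrons gives n = 1 (lcm of 1 and 1).
ΔG° = −nFE° = −(1)(96485)(+1.08) = -104,204 J = -104.2 kJ/mol.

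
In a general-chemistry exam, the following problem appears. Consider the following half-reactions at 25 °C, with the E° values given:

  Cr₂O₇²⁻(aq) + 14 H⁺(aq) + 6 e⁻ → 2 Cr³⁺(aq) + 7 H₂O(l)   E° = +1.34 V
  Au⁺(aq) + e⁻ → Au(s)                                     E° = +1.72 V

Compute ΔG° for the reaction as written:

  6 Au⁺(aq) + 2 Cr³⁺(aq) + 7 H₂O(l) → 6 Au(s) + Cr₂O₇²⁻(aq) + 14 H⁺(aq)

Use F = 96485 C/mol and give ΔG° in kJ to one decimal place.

As written, Au⁺/Au is reduced (cathode) and Cr₂O₇²⁻/Cr³⁺ is oxidised (anode), so E°cell = (+1.72) − (+1.34) = +0.38 V.
Balancing electrons gives n = 6.
ΔG° = −nFE° = −(6)(96485)(+0.38) = -219,986 J = -220.0 kJ.

-220.0 kJ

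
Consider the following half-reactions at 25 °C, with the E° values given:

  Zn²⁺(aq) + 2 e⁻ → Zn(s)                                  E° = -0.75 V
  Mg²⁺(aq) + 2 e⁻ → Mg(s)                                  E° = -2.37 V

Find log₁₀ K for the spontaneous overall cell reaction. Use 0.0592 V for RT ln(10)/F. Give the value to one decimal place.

Cathode: Zn²⁺/Zn; anode: Mg²⁺/Mg. E°cell = +1.62 V, n = 2.
log K = nE°cell / 0.0592 = (2)(+1.62) / 0.0592 = 54.7.

54.7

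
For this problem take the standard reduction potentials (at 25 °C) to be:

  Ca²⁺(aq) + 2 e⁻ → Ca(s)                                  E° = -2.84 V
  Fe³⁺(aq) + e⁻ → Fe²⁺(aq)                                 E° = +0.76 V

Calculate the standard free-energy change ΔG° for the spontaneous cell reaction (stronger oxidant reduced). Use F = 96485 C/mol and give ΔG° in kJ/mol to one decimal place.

-694.7 kJ/mol

Fe³⁺/Fe²⁺ (E° = +0.76 V) is the cathode; Ca²⁺/Ca (E° = -2.84 V) is the anode, so E°cell = +3.60 V.
Balancing electrons gives n = 2 (lcm of 1 and 2).
ΔG° = −nFE° = −(2)(96485)(+3.60) = -694,692 J = -694.7 kJ/mol.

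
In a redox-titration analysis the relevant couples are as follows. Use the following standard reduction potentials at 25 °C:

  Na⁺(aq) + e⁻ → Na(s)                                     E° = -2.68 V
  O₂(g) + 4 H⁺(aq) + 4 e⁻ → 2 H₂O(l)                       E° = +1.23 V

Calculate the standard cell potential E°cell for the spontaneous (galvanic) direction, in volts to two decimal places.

The O₂/H₂O couple has the higher reduction potential, so it is the cathode; Na⁺/Na is oxidised at the anode.
E°cell = E°(cathode) − E°(anode) = (+1.23) − (-2.68) = +3.91 V.

+3.91 V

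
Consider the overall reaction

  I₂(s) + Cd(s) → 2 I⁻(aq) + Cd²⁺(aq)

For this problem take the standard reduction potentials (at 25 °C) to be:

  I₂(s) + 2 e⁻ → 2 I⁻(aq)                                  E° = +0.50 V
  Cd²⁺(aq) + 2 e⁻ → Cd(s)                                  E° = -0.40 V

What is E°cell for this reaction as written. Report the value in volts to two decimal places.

The I₂/I⁻ couple has the higher reduction potential, so it is the cathode; Cd²⁺/Cd is oxidised at the anode.
E°cell = E°(cathode) − E°(anode) = (+0.50) − (-0.40) = +0.90 V.

+0.90 V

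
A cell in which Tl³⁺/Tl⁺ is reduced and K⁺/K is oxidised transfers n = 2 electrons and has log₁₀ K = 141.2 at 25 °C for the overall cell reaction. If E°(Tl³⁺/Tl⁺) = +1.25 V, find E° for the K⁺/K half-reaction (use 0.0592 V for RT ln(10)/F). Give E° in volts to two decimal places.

-2.93 V

E°cell = (0.0592/n)·log K = (0.0592/2)(141.2) = +4.180 V.
Since Tl³⁺/Tl⁺ is the cathode and K⁺/K the anode, E°cell = E°(Tl³⁺/Tl⁺) − E°(K⁺/K).
So E°(K⁺/K) = E°(Tl³⁺/Tl⁺) − E°cell = (+1.25) − (+4.180) = -2.93 V.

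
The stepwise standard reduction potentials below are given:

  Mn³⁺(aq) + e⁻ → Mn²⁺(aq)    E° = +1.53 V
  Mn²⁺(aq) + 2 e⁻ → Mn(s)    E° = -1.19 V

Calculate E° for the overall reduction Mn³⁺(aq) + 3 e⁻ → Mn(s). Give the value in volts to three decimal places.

-0.283 V

Since ΔG° = −nFE° is additive over sequential reductions, n₃E°₃ = n₁E°₁ + n₂E°₂.
E°₃ = (1×+1.53 + 2×-1.19) / 3 = (-0.850) / 3 = -0.283 V.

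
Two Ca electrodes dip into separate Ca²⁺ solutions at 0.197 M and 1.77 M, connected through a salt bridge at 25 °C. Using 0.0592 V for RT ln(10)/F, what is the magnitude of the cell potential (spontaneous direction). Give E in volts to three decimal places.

For a concentration cell E°cell = 0. The 1.77 M side is the cathode (reduction is favoured where [Ca²⁺] is higher).
With n = 2, E = −(0.0592/2) log([Ca²⁺]ₐₙ/[Ca²⁺]꜀ₐₜ) = −(0.0592/2) log(0.197/1.77) = −(0.0592/2)(-0.954) = +0.028 V.

+0.028 V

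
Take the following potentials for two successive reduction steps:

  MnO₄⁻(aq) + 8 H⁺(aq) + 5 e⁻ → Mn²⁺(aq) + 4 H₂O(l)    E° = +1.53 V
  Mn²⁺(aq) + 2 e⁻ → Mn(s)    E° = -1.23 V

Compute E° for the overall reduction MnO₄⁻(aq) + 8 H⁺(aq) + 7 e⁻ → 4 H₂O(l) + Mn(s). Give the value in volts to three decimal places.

Standard free energies of sequential steps add: ΔG°₃ = ΔG°₁ + ΔG°₂, so n₃E°₃ = n₁E°₁ + n₂E°₂.
E°₃ = (5×+1.53 + 2×-1.23) / 7 = (+5.190) / 7 = +0.741 V.

+0.741 V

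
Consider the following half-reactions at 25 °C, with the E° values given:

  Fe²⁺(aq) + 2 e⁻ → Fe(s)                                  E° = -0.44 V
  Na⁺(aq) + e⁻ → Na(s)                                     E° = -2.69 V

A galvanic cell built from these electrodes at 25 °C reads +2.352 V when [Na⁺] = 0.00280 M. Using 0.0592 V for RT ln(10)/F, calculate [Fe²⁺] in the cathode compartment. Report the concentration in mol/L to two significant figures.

0.022 M

Fe²⁺/Fe is the cathode, Na⁺/Na the anode: E°cell = +2.25 V, n = 2.
Overall reaction: Fe²⁺(aq) + 2 Na(s) → Fe(s) + 2 Na⁺(aq); Q = [Na⁺]^2/[Fe²⁺]^1.
From E = E° − (0.0592/n) log Q: log Q = (E° − E)·n/0.0592 = (+2.25 − (+2.352))·2/0.0592 = -3.4459.
So 1·log[Fe²⁺] = 2·log(0.0028) − log Q = -5.1057 − (-3.4459) = -1.6598; [Fe²⁺] = 10^(-1.6598) ≈ 0.022 M.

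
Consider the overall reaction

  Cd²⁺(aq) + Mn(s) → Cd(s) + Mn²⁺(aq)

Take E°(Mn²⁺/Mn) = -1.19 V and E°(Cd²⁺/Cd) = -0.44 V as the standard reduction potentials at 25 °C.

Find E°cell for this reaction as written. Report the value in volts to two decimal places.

+0.75 V

The Cd²⁺/Cd couple has the higher reduction potential, so it is the cathode; Mn²⁺/Mn is oxidised at the anode.
E°cell = E°(cathode) − E°(anode) = (-0.44) − (-1.19) = +0.75 V.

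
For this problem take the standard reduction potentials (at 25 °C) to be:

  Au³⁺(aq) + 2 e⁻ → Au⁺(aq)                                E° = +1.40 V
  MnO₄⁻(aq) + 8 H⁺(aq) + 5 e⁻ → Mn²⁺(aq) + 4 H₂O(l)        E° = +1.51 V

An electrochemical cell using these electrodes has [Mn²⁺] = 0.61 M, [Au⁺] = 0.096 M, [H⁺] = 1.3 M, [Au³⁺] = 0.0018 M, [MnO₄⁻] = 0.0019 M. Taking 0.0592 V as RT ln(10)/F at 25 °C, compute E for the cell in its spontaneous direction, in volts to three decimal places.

MnO₄⁻/Mn²⁺ is the cathode (higher E°), Au³⁺/Au⁺ the anode: E°cell = +1.51 − (+1.40) = +0.11 V, n = 10.
Overall: 2 MnO₄⁻(aq) + 16 H⁺(aq) + 5 Au⁺(aq) → 2 Mn²⁺(aq) + 8 H₂O(l) + 5 Au³⁺(aq)
Q = [Mn²⁺]^2·[Au³⁺]^5 / ([MnO₄⁻]^2·[H⁺]^16·[Au⁺]^5); log Q = -5.445.
E = E° − (0.0592/n) log Q = +0.11 − (0.0592/10)(-5.445) = +0.142 V.

+0.142 V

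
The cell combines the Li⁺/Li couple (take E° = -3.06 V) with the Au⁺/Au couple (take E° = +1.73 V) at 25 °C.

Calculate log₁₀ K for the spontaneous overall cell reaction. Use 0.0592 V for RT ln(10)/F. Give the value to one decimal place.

80.9

Cathode: Au⁺/Au; anode: Li⁺/Li. E°cell = +4.79 V, n = 1.
log K = nE°cell / 0.0592 = (1)(+4.79) / 0.0592 = 80.9.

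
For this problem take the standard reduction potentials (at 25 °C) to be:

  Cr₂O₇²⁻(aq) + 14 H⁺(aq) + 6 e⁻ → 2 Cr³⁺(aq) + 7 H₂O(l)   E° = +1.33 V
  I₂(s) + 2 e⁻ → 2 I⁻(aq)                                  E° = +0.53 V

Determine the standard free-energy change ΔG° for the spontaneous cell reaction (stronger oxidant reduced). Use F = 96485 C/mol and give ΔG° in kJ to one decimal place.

-463.1 kJ

Cr₂O₇²⁻/Cr³⁺ (E° = +1.33 V) is the cathode; I₂/I⁻ (E° = +0.53 V) is the anode, so E°cell = +0.80 V.
Balancing electrons gives n = 6 (lcm of 6 and 2).
ΔG° = −nFE° = −(6)(96485)(+0.80) = -463,128 J = -463.1 kJ.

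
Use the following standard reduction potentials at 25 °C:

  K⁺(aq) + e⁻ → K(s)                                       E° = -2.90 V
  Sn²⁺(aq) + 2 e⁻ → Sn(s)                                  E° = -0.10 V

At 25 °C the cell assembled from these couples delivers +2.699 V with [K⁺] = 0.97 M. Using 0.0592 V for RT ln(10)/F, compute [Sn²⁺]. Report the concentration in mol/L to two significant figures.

Sn²⁺/Sn is the cathode, K⁺/K the anode: E°cell = +2.80 V, n = 2.
Overall reaction: Sn²⁺(aq) + 2 K(s) → Sn(s) + 2 K⁺(aq); Q = [K⁺]^2/[Sn²⁺]^1.
From E = E° − (0.0592/n) log Q: log Q = (E° − E)·n/0.0592 = (+2.80 − (+2.699))·2/0.0592 = 3.4122.
So 1·log[Sn²⁺] = 2·log(0.97) − log Q = -0.0265 − (3.4122) = -3.4387; [Sn²⁺] = 10^(-3.4387) ≈ 0.00036 M.

0.00036 M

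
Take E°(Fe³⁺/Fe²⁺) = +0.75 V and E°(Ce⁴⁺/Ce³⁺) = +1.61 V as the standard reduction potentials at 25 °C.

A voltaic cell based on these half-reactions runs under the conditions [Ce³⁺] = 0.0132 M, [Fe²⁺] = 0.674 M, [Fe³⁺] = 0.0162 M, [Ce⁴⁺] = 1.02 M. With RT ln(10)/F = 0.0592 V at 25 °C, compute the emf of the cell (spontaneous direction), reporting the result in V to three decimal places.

+1.068 V

Ce⁴⁺/Ce³⁺ is the cathode (higher E°), Fe³⁺/Fe²⁺ the anode: E°cell = +1.61 − (+0.75) = +0.86 V, n = 1.
Overall: Ce⁴⁺(aq) + Fe²⁺(aq) → Ce³⁺(aq) + Fe³⁺(aq)
Q = [Ce³⁺]·[Fe³⁺] / ([Ce⁴⁺]·[Fe²⁺]); log Q = -3.507.
E = E° − (0.0592/n) log Q = +0.86 − (0.0592/1)(-3.507) = +1.068 V.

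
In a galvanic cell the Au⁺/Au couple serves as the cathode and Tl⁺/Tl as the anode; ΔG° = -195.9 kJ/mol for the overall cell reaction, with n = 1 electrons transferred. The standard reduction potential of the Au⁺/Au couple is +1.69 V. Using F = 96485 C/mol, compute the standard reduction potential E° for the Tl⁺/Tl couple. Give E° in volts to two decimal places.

-0.34 V

E°cell = −ΔG°/(nF) = −(-195.9×10³)/((1)(96485)) = +2.030 V.
Since Au⁺/Au is the cathode and Tl⁺/Tl the anode, E°cell = E°(Au⁺/Au) − E°(Tl⁺/Tl).
So E°(Tl⁺/Tl) = E°(Au⁺/Au) − E°cell = (+1.69) − (+2.030) = -0.34 V.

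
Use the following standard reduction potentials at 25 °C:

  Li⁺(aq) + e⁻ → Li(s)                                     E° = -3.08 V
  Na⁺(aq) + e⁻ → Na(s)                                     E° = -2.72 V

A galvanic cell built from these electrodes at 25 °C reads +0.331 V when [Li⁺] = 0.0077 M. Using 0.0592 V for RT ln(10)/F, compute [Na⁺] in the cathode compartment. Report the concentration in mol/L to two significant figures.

0.0025 M

Na⁺/Na is the cathode, Li⁺/Li the anode: E°cell = +0.36 V, n = 1.
Overall reaction: Na⁺(aq) + Li(s) → Na(s) + Li⁺(aq); Q = [Li⁺]^1/[Na⁺]^1.
From E = E° − (0.0592/n) log Q: log Q = (E° − E)·n/0.0592 = (+0.36 − (+0.331))·1/0.0592 = 0.4899.
So 1·log[Na⁺] = 1·log(0.0077) − log Q = -2.1135 − (0.4899) = -2.6034; [Na⁺] = 10^(-2.6034) ≈ 0.0025 M.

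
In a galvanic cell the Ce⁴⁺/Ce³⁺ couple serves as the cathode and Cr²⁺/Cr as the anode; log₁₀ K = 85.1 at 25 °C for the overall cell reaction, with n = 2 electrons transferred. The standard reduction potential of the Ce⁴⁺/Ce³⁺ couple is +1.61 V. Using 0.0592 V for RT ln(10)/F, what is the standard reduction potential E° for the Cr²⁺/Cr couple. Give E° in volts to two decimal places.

-0.91 V

E°cell = (0.0592/n)·log K = (0.0592/2)(85.1) = +2.519 V.
Since Ce⁴⁺/Ce³⁺ is the cathode and Cr²⁺/Cr the anode, E°cell = E°(Ce⁴⁺/Ce³⁺) − E°(Cr²⁺/Cr).
So E°(Cr²⁺/Cr) = E°(Ce⁴⁺/Ce³⁺) − E°cell = (+1.61) − (+2.519) = -0.91 V.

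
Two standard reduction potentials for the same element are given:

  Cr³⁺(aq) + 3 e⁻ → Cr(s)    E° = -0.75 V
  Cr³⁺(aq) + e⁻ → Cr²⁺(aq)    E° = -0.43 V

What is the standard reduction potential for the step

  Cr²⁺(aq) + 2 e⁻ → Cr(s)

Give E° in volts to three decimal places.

-0.910 V

Sequential free energies add, so n₃E°₃ = n₁E°₁ + n₂E°₂.
With n₃ = 3, and the known step contributing 1×(-0.43) V, the unknown satisfies 2·E° = 3×(-0.75) − 1×(-0.43) = -1.820.
E° = -1.820 / 2 = -0.910 V.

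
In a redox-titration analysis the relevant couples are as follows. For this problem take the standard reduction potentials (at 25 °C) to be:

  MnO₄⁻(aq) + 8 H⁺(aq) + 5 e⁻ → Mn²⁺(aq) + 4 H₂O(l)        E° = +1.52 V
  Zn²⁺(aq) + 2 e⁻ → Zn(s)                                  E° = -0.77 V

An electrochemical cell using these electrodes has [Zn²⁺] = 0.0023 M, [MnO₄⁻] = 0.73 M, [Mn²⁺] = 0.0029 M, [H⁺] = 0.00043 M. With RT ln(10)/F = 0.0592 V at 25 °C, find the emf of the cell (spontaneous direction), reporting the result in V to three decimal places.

+2.078 V

MnO₄⁻/Mn²⁺ is the cathode (higher E°), Zn²⁺/Zn the anode: E°cell = +1.52 − (-0.77) = +2.29 V, n = 10.
Overall: 2 MnO₄⁻(aq) + 16 H⁺(aq) + 5 Zn(s) → 2 Mn²⁺(aq) + 8 H₂O(l) + 5 Zn²⁺(aq)
Q = [Mn²⁺]^2·[Zn²⁺]^5 / ([MnO₄⁻]^2·[H⁺]^16); log Q = 35.871.
E = E° − (0.0592/n) log Q = +2.29 − (0.0592/10)(35.871) = +2.078 V.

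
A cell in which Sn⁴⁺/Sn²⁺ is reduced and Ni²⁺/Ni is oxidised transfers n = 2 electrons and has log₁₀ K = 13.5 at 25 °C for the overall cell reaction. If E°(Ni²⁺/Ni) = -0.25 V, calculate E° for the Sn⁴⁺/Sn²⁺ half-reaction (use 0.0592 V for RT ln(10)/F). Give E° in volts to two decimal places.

E°cell = (0.0592/n)·log K = (0.0592/2)(13.5) = +0.400 V.
Since Sn⁴⁺/Sn²⁺ is the cathode and Ni²⁺/Ni the anode, E°cell = E°(Sn⁴⁺/Sn²⁺) − E°(Ni²⁺/Ni).
So E°(Sn⁴⁺/Sn²⁺) = E°cell + E°(Ni²⁺/Ni) = +0.400 + (-0.25) = +0.15 V.

+0.15 V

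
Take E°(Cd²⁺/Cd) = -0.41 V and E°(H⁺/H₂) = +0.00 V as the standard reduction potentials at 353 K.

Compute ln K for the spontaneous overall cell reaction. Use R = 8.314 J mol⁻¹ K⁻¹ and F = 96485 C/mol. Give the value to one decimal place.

27.0

Cathode: H⁺/H₂; anode: Cd²⁺/Cd. E°cell = (+0.00) − (-0.41) = +0.41 V, with n = 2.
ΔG° = −nFE° = −RT ln K, so ln K = nFE°/(RT) = (2)(96485)(+0.41) / ((8.314)(353)) = 26.958.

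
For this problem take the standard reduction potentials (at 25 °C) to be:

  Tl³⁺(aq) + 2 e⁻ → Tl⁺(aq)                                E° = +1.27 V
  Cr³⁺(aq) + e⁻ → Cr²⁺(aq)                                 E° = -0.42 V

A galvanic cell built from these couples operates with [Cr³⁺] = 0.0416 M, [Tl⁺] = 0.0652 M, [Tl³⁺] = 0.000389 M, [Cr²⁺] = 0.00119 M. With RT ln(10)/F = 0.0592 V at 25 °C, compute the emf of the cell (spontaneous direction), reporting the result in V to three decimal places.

Tl³⁺/Tl⁺ is the cathode (higher E°), Cr³⁺/Cr²⁺ the anode: E°cell = +1.27 − (-0.42) = +1.69 V, n = 2.
Overall: Tl³⁺(aq) + 2 Cr²⁺(aq) → Tl⁺(aq) + 2 Cr³⁺(aq)
Q = [Tl⁺]·[Cr³⁺]^2 / ([Tl³⁺]·[Cr²⁺]^2); log Q = 5.311.
E = E° − (0.0592/n) log Q = +1.69 − (0.0592/2)(5.311) = +1.533 V.

+1.533 V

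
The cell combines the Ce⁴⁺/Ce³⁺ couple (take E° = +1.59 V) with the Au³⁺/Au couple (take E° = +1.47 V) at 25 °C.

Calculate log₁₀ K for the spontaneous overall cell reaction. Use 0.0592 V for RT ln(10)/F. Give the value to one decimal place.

6.1

Cathode: Ce⁴⁺/Ce³⁺; anode: Au³⁺/Au. E°cell = +0.12 V, n = 3.
log K = nE°cell / 0.0592 = (3)(+0.12) / 0.0592 = 6.1.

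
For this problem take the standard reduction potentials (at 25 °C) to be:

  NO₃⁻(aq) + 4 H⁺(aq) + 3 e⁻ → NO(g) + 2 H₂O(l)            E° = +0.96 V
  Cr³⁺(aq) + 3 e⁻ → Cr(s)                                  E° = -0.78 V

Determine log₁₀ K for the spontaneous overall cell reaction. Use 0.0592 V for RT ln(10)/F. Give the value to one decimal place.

88.2

Cathode: NO₃⁻/NO; anode: Cr³⁺/Cr. E°cell = +1.74 V, n = 3.
log K = nE°cell / 0.0592 = (3)(+1.74) / 0.0592 = 88.2.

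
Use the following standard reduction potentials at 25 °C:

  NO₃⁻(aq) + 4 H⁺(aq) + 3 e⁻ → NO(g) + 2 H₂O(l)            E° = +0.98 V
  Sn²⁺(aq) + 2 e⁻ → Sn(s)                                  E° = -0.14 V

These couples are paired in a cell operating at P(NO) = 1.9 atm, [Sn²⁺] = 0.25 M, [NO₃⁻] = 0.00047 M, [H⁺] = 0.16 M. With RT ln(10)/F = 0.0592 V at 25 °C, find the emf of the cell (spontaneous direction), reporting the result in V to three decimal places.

+1.004 V

NO₃⁻/NO is the cathode (higher E°), Sn²⁺/Sn the anode: E°cell = +0.98 − (-0.14) = +1.12 V, n = 6.
Overall: 2 NO₃⁻(aq) + 8 H⁺(aq) + 3 Sn(s) → 2 NO(g) + 4 H₂O(l) + 3 Sn²⁺(aq)
Q = P(NO)^2·[Sn²⁺]^3 / ([NO₃⁻]^2·[H⁺]^8); log Q = 11.774.
E = E° − (0.0592/n) log Q = +1.12 − (0.0592/6)(11.774) = +1.004 V.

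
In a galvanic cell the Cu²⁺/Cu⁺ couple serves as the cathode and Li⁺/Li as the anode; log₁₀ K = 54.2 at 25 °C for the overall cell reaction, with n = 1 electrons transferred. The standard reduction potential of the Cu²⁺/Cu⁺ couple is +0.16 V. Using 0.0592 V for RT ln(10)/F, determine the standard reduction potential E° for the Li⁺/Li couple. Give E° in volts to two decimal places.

E°cell = (0.0592/n)·log K = (0.0592/1)(54.2) = +3.209 V.
Since Cu²⁺/Cu⁺ is the cathode and Li⁺/Li the anode, E°cell = E°(Cu²⁺/Cu⁺) − E°(Li⁺/Li).
So E°(Li⁺/Li) = E°(Cu²⁺/Cu⁺) − E°cell = (+0.16) − (+3.209) = -3.05 V.

-3.05 V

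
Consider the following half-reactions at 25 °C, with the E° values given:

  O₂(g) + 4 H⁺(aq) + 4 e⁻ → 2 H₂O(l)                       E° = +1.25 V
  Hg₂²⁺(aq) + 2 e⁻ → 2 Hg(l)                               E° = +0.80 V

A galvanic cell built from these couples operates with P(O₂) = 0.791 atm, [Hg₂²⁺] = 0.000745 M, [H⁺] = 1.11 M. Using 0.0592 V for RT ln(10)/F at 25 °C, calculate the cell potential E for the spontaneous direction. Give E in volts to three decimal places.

+0.544 V

O₂/H₂O is the cathode (higher E°), Hg₂²⁺/Hg the anode: E°cell = +1.25 − (+0.80) = +0.45 V, n = 4.
Overall: O₂(g) + 4 H⁺(aq) + 4 Hg(l) → 2 H₂O(l) + 2 Hg₂²⁺(aq)
Q = [Hg₂²⁺]^2 / (P(O₂)·[H⁺]^4); log Q = -6.335.
E = E° − (0.0592/n) log Q = +0.45 − (0.0592/4)(-6.335) = +0.544 V.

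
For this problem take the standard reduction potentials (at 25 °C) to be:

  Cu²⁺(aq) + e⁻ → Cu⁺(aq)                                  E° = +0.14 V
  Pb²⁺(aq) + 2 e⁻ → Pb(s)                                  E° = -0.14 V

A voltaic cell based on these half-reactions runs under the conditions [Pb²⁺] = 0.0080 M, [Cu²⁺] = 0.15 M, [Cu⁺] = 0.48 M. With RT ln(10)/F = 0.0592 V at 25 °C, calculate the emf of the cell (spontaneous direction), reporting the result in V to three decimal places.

Cu²⁺/Cu⁺ is the cathode (higher E°), Pb²⁺/Pb the anode: E°cell = +0.14 − (-0.14) = +0.28 V, n = 2.
Overall: 2 Cu²⁺(aq) + Pb(s) → 2 Cu⁺(aq) + Pb²⁺(aq)
Q = [Cu⁺]^2·[Pb²⁺] / ([Cu²⁺]^2); log Q = -1.087.
E = E° − (0.0592/n) log Q = +0.28 − (0.0592/2)(-1.087) = +0.312 V.

+0.312 V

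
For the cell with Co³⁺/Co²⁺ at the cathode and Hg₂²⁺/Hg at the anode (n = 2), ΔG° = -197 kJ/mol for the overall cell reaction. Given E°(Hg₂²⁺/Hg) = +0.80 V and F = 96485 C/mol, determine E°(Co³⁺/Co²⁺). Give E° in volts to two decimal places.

+1.82 V

E°cell = −ΔG°/(nF) = −(-197×10³)/((2)(96485)) = +1.021 V.
Since Co³⁺/Co²⁺ is the cathode and Hg₂²⁺/Hg the anode, E°cell = E°(Co³⁺/Co²⁺) − E°(Hg₂²⁺/Hg).
So E°(Co³⁺/Co²⁺) = E°cell + E°(Hg₂²⁺/Hg) = +1.021 + (+0.80) = +1.82 V.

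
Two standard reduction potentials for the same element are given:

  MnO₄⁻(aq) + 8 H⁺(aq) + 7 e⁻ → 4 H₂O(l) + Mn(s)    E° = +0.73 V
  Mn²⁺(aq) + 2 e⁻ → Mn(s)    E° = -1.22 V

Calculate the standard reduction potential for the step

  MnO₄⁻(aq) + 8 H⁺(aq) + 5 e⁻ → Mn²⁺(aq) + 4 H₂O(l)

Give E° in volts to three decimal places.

+1.510 V

Sequential free energies add, so n₃E°₃ = n₁E°₁ + n₂E°₂.
With n₃ = 7, and the known step contributing 2×(-1.22) V, the unknown satisfies 5·E° = 7×(+0.73) − 2×(-1.22) = +7.550.
E° = +7.550 / 5 = +1.510 V.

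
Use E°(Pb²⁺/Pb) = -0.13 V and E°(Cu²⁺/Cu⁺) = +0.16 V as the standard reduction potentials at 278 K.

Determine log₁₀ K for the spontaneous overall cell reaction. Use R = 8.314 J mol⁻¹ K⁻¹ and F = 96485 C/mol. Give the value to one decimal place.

10.5

Cathode: Cu²⁺/Cu⁺; anode: Pb²⁺/Pb. E°cell = (+0.16) − (-0.13) = +0.29 V, with n = 2.
ΔG° = −nFE° = −RT ln K, so ln K = nFE°/(RT) = (2)(96485)(+0.29) / ((8.314)(278)) = 24.212.
log₁₀ K = 24.212 / ln 10 = 10.5.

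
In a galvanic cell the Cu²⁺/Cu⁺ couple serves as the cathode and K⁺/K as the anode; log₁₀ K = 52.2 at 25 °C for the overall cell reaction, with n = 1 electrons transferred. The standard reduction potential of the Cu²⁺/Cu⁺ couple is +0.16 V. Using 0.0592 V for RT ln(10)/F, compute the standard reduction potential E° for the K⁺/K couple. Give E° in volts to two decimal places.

-2.93 V

E°cell = (0.0592/n)·log K = (0.0592/1)(52.2) = +3.090 V.
Since Cu²⁺/Cu⁺ is the cathode and K⁺/K the anode, E°cell = E°(Cu²⁺/Cu⁺) − E°(K⁺/K).
So E°(K⁺/K) = E°(Cu²⁺/Cu⁺) − E°cell = (+0.16) − (+3.090) = -2.93 V.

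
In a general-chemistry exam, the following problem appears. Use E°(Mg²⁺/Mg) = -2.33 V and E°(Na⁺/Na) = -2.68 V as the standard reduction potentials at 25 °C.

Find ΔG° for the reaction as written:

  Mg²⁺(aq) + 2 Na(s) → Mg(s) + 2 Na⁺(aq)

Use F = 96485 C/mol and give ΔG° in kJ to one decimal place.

As written, Mg²⁺/Mg is reduced (cathode) and Na⁺/Na is oxidised (anode), so E°cell = (-2.33) − (-2.68) = +0.35 V.
Balancing electrons gives n = 2.
ΔG° = −nFE° = −(2)(96485)(+0.35) = -67,540 J = -67.5 kJ.

-67.5 kJ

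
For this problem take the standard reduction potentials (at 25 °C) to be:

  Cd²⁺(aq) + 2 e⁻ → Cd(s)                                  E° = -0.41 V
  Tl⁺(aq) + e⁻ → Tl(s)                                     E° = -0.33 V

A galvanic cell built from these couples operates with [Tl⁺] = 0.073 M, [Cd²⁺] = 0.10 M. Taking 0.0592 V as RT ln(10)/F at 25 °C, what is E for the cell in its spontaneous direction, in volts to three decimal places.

+0.042 V

Tl⁺/Tl is the cathode (higher E°), Cd²⁺/Cd the anode: E°cell = -0.33 − (-0.41) = +0.08 V, n = 2.
Overall: 2 Tl⁺(aq) + Cd(s) → 2 Tl(s) + Cd²⁺(aq)
Q = [Cd²⁺] / ([Tl⁺]^2); log Q = 1.273.
E = E° − (0.0592/n) log Q = +0.08 − (0.0592/2)(1.273) = +0.042 V.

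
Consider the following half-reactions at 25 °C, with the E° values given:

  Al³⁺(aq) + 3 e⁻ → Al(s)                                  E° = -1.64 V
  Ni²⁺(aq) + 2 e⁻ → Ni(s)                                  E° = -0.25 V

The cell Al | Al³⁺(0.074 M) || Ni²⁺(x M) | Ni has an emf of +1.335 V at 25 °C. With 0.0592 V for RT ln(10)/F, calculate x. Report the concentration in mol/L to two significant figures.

Ni²⁺/Ni is the cathode, Al³⁺/Al the anode: E°cell = +1.39 V, n = 6.
Overall reaction: 3 Ni²⁺(aq) + 2 Al(s) → 3 Ni(s) + 2 Al³⁺(aq); Q = [Al³⁺]^2/[Ni²⁺]^3.
From E = E° − (0.0592/n) log Q: log Q = (E° − E)·n/0.0592 = (+1.39 − (+1.335))·6/0.0592 = 5.5743.
So 3·log[Ni²⁺] = 2·log(0.074) − log Q = -2.2615 − (5.5743) = -7.8358; log[Ni²⁺] = -7.8358 / 3 = -2.6119; [Ni²⁺] = 10^(-2.6119) ≈ 0.0024 M.

0.0024 M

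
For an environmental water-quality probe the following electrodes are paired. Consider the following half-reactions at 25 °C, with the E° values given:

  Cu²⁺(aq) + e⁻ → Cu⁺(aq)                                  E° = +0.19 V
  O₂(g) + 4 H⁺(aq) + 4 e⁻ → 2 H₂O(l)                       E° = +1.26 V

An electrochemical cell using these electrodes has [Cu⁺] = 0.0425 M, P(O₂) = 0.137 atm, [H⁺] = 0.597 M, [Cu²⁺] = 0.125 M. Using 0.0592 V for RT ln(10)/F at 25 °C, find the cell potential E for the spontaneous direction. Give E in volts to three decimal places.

O₂/H₂O is the cathode (higher E°), Cu²⁺/Cu⁺ the anode: E°cell = +1.26 − (+0.19) = +1.07 V, n = 4.
Overall: O₂(g) + 4 H⁺(aq) + 4 Cu⁺(aq) → 2 H₂O(l) + 4 Cu²⁺(aq)
Q = [Cu²⁺]^4 / (P(O₂)·[H⁺]^4·[Cu⁺]^4); log Q = 3.633.
E = E° − (0.0592/n) log Q = +1.07 − (0.0592/4)(3.633) = +1.016 V.

+1.016 V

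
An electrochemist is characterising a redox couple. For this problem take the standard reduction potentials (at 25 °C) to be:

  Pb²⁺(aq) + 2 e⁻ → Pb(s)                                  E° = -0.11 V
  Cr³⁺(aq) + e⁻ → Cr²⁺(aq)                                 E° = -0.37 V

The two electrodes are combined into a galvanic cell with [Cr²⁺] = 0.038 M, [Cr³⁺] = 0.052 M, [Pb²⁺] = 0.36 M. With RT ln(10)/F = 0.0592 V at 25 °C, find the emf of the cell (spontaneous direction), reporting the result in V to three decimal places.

Pb²⁺/Pb is the cathode (higher E°), Cr³⁺/Cr²⁺ the anode: E°cell = -0.11 − (-0.37) = +0.26 V, n = 2.
Overall: Pb²⁺(aq) + 2 Cr²⁺(aq) → Pb(s) + 2 Cr³⁺(aq)
Q = [Cr³⁺]^2 / ([Pb²⁺]·[Cr²⁺]^2); log Q = 0.716.
E = E° − (0.0592/n) log Q = +0.26 − (0.0592/2)(0.716) = +0.239 V.

+0.239 V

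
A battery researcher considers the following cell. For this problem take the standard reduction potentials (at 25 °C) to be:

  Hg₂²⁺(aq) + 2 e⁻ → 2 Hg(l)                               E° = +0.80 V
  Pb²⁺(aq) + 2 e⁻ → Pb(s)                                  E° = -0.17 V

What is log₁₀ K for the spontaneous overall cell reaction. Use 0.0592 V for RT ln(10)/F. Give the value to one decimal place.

32.8

Cathode: Hg₂²⁺/Hg; anode: Pb²⁺/Pb. E°cell = +0.97 V, n = 2.
log K = nE°cell / 0.0592 = (2)(+0.97) / 0.0592 = 32.8.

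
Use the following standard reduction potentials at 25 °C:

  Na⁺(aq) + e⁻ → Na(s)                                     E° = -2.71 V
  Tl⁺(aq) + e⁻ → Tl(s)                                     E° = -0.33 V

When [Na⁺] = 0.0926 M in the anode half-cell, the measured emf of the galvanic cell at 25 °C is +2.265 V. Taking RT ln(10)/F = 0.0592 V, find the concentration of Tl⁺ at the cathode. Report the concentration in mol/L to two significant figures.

0.0011 M

Tl⁺/Tl is the cathode, Na⁺/Na the anode: E°cell = +2.38 V, n = 1.
Overall reaction: Tl⁺(aq) + Na(s) → Tl(s) + Na⁺(aq); Q = [Na⁺]^1/[Tl⁺]^1.
From E = E° − (0.0592/n) log Q: log Q = (E° − E)·n/0.0592 = (+2.38 − (+2.265))·1/0.0592 = 1.9426.
So 1·log[Tl⁺] = 1·log(0.0926) − log Q = -1.0334 − (1.9426) = -2.9760; [Tl⁺] = 10^(-2.9760) ≈ 0.0011 M.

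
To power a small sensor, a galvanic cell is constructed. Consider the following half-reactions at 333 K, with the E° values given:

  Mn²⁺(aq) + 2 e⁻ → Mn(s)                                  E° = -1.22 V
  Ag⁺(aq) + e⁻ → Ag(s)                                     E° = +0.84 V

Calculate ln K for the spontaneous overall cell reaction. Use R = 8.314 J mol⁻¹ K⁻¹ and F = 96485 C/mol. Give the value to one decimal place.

Cathode: Ag⁺/Ag; anode: Mn²⁺/Mn. E°cell = (+0.84) − (-1.22) = +2.06 V, with n = 2.
ΔG° = −nFE° = −RT ln K, so ln K = nFE°/(RT) = (2)(96485)(+2.06) / ((8.314)(333)) = 143.583.

143.6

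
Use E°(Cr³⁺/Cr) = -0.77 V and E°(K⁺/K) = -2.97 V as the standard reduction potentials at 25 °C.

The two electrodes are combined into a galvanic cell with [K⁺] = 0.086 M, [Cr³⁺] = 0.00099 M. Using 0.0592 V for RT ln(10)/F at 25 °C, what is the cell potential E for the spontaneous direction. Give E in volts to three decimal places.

+2.204 V

Cr³⁺/Cr is the cathode (higher E°), K⁺/K the anode: E°cell = -0.77 − (-2.97) = +2.20 V, n = 3.
Overall: Cr³⁺(aq) + 3 K(s) → Cr(s) + 3 K⁺(aq)
Q = [K⁺]^3 / ([Cr³⁺]); log Q = -0.192.
E = E° − (0.0592/n) log Q = +2.20 − (0.0592/3)(-0.192) = +2.204 V.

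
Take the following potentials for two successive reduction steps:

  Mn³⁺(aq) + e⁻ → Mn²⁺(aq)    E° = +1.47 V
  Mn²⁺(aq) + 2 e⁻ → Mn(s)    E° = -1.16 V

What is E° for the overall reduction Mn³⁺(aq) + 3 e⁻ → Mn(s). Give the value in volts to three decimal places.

-0.283 V

Adding the free-energy changes (−nFE°) of the two steps gives −n₃FE°₃ = −n₁FE°₁ − n₂FE°₂.
E°₃ = (1×+1.47 + 2×-1.16) / 3 = (-0.850) / 3 = -0.283 V.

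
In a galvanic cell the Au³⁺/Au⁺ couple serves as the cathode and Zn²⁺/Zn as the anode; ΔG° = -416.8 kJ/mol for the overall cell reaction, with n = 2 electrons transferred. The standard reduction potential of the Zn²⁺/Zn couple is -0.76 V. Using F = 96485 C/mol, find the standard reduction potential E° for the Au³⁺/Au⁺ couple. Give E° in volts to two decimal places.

+1.40 V

E°cell = −ΔG°/(nF) = −(-416.8×10³)/((2)(96485)) = +2.160 V.
Since Au³⁺/Au⁺ is the cathode and Zn²⁺/Zn the anode, E°cell = E°(Au³⁺/Au⁺) − E°(Zn²⁺/Zn).
So E°(Au³⁺/Au⁺) = E°cell + E°(Zn²⁺/Zn) = +2.160 + (-0.76) = +1.40 V.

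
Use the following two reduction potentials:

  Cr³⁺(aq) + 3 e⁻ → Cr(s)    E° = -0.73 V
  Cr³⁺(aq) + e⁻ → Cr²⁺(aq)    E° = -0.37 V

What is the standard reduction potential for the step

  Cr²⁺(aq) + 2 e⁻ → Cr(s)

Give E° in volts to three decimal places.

-0.910 V

Sequential free energies add, so n₃E°₃ = n₁E°₁ + n₂E°₂.
With n₃ = 3, and the known step contributing 1×(-0.37) V, the unknown satisfies 2·E° = 3×(-0.73) − 1×(-0.37) = -1.820.
E° = -1.820 / 2 = -0.910 V.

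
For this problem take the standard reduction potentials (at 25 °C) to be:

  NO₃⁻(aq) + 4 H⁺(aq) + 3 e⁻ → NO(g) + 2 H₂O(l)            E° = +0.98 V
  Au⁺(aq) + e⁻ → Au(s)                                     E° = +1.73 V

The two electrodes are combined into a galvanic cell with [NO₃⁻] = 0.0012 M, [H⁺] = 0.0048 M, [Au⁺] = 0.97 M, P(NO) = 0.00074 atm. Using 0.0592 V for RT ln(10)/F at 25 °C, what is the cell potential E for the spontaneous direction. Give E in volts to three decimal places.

+0.928 V

Au⁺/Au is the cathode (higher E°), NO₃⁻/NO the anode: E°cell = +1.73 − (+0.98) = +0.75 V, n = 3.
Overall: 3 Au⁺(aq) + NO(g) + 2 H₂O(l) → 3 Au(s) + NO₃⁻(aq) + 4 H⁺(aq)
Q = [NO₃⁻]·[H⁺]^4 / ([Au⁺]^3·P(NO)); log Q = -9.025.
E = E° − (0.0592/n) log Q = +0.75 − (0.0592/3)(-9.025) = +0.928 V.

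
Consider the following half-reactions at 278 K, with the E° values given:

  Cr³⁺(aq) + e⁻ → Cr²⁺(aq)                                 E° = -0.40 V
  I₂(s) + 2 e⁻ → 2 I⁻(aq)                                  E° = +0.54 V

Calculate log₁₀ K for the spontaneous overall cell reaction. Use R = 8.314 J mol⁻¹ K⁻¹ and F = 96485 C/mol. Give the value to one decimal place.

34.1

Cathode: I₂/I⁻; anode: Cr³⁺/Cr²⁺. E°cell = (+0.54) − (-0.40) = +0.94 V, with n = 2.
ΔG° = −nFE° = −RT ln K, so ln K = nFE°/(RT) = (2)(96485)(+0.94) / ((8.314)(278)) = 78.481.
log₁₀ K = 78.481 / ln 10 = 34.1.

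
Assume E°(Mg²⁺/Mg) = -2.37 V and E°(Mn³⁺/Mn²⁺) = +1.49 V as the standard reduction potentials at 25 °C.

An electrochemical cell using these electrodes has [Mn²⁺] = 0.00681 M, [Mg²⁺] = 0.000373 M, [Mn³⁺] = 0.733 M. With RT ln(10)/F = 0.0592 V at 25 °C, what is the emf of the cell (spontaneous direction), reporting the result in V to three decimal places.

Mn³⁺/Mn²⁺ is the cathode (higher E°), Mg²⁺/Mg the anode: E°cell = +1.49 − (-2.37) = +3.86 V, n = 2.
Overall: 2 Mn³⁺(aq) + Mg(s) → 2 Mn²⁺(aq) + Mg²⁺(aq)
Q = [Mn²⁺]^2·[Mg²⁺] / ([Mn³⁺]^2); log Q = -7.492.
E = E° − (0.0592/n) log Q = +3.86 − (0.0592/2)(-7.492) = +4.082 V.

+4.082 V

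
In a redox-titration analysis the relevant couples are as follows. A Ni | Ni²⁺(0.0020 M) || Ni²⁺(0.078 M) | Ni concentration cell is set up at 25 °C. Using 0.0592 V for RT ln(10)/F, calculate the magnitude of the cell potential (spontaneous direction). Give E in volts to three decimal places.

For a concentration cell E°cell = 0. The 0.078 M side is the cathode (reduction is favoured where [Ni²⁺] is higher).
With n = 2, E = −(0.0592/2) log([Ni²⁺]ₐₙ/[Ni²⁺]꜀ₐₜ) = −(0.0592/2) log(0.002/0.078) = −(0.0592/2)(-1.591) = +0.047 V.

+0.047 V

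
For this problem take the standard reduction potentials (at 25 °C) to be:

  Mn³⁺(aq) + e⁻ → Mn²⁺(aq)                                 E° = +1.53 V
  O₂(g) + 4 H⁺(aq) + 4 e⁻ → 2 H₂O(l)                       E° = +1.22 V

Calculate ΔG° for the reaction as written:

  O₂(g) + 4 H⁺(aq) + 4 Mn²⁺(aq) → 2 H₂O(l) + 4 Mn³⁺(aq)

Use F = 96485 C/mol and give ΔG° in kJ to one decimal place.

+119.6 kJ

As written, O₂/H₂O is reduced (cathode) and Mn³⁺/Mn²⁺ is oxidised (anode), so E°cell = (+1.22) − (+1.53) = -0.31 V.
Balancing electrons gives n = 4.
ΔG° = −nFE° = −(4)(96485)(-0.31) = 119,641 J = +119.6 kJ.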